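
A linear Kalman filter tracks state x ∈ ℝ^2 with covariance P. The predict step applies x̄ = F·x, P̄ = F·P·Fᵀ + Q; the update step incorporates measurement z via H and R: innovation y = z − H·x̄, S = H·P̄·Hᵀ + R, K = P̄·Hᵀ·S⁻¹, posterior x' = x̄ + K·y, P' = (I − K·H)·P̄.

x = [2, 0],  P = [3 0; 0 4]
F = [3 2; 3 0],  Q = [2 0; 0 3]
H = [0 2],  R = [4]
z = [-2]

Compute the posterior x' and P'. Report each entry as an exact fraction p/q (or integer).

x̄ = F·x = [6, 6]
P̄ = F·P·Fᵀ + Q = [45 27; 27 30]
y = z − H·x̄ = [-14]
S = H·P̄·Hᵀ + R = [124]
K = P̄·Hᵀ·S⁻¹ = [27/62; 15/31]
x' = x̄ + K·y = [-3/31, -24/31]
P' = (I − K·H)·P̄ = [666/31 27/31; 27/31 30/31]

x' = [-3/31, -24/31]
P' = [666/31 27/31; 27/31 30/31]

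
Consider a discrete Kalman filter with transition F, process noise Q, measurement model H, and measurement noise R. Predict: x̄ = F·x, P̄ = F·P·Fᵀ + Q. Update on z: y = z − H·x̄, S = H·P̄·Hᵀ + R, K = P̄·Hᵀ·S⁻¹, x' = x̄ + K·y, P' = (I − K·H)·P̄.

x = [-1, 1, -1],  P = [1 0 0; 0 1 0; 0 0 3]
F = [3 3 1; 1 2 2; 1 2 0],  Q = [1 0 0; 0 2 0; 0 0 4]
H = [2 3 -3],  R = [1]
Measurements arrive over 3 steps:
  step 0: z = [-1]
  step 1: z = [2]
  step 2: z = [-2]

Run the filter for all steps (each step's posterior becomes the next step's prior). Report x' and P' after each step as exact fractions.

step 0: x̄ = F·x = [-1, -1, 1]
step 0: P̄ = F·P·Fᵀ + Q = [22 15 9; 15 19 5; 9 5 9]
step 0: y = z − H·x̄ = [7]
step 0: S = H·P̄·Hᵀ + R = [323]
step 0: K = P̄·Hᵀ·S⁻¹ = [62/323; 72/323; 6/323]
step 0: x' = x̄ + K·y = [111/323, 181/323, 365/323]
step 0: P' = (I − K·H)·P̄ = [3262/323 381/323 2535/323; 381/323 953/323 1183/323; 2535/323 1183/323 2871/323]
step 1: x̄ = F·x = [73/19, 1203/323, 473/323]
step 1: P̄ = F·P·Fᵀ + Q = [4135/19 3052/19 1402/19; 3052/19 40332/323 18400/323; 1402/19 18400/323 9890/323]
step 1: y = z − H·x̄ = [-4026/323]
step 1: S = H·P̄·Hᵀ + R = [738901/323]
step 1: K = P̄·Hᵀ·S⁻¹ = [224740/738901; 169564/738901; 73198/738901]
step 1: x' = x̄ + K·y = [37687/738901, 638493/738901, 169675/738901]
step 1: P' = (I − K·H)·P̄ = [4436465/738901 709988/738901 3592718/738901; 709988/738901 3248932/738901 3665736/738901; 3592718/738901 3665736/738901 6036482/738901]
step 2: x̄ = F·x = [2198215/738901, 1654023/738901, 1314673/738901]
step 2: P̄ = F·P·Fᵀ + Q = [132274464/738901 105740757/738901 50117069/738901; 105740757/738901 89592635/738901 42120525/738901; 50117069/738901 42120525/738901 23227749/738901]
step 2: y = z − H·x̄ = [-6892282/738901]
step 2: S = H·P̄·Hᵀ + R = [1454535019/738901]
step 2: K = P̄·Hᵀ·S⁻¹ = [431419992/1454535019; 353897844/1454535019; 156912466/1454535019]
step 2: x' = x̄ + K·y = [303034441/1454535019, -45106671/1454535019, 1124308875/1454535019]
step 2: P' = (I − K·H)·P̄ = [8491841952/1454535019 1522570635/1454535019 7039991939/1454535019; 1522570635/1454535019 6864168629/1454535019 7761249771/1454535019; 7039991939/1454535019 7761249771/1454535019 12402273575/1454535019]

step 0: x' = [111/323, 181/323, 365/323], P' = [3262/323 381/323 2535/323; 381/323 953/323 1183/323; 2535/323 1183/323 2871/323]
step 1: x' = [37687/738901, 638493/738901, 169675/738901], P' = [4436465/738901 709988/738901 3592718/738901; 709988/738901 3248932/738901 3665736/738901; 3592718/738901 3665736/738901 6036482/738901]
step 2: x' = [303034441/1454535019, -45106671/1454535019, 1124308875/1454535019], P' = [8491841952/1454535019 1522570635/1454535019 7039991939/1454535019; 1522570635/1454535019 6864168629/1454535019 7761249771/1454535019; 7039991939/1454535019 7761249771/1454535019 12402273575/1454535019]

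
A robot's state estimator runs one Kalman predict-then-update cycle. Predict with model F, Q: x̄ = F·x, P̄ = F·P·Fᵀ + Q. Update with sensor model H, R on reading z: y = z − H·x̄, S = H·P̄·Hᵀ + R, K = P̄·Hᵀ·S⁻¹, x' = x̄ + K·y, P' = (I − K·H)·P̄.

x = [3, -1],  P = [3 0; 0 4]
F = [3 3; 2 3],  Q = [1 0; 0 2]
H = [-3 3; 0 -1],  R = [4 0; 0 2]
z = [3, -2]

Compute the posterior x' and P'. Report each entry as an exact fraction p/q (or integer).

x̄ = F·x = [6, 3]
P̄ = F·P·Fᵀ + Q = [64 54; 54 50]
y = z − H·x̄ = [12, 1]
S = H·P̄·Hᵀ + R = [58 12; 12 52]
K = P̄·Hᵀ·S⁻¹ = [-114/359 -693/718; -3/359 -689/718]
x' = x̄ + K·y = [879/718, 1393/718]
P' = (I − K·H)·P̄ = [845/359 693/359; 693/359 689/359]

x' = [879/718, 1393/718]
P' = [845/359 693/359; 693/359 689/359]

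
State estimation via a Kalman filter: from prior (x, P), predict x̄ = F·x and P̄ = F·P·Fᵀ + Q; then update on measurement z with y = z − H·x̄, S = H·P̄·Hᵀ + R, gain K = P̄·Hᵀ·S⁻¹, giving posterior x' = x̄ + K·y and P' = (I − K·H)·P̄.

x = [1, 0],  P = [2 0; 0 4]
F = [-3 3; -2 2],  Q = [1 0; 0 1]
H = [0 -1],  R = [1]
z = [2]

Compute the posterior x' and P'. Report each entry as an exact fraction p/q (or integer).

x' = [-3, -2]
P' = [67/13 18/13; 18/13 25/26]

x̄ = F·x = [-3, -2]
P̄ = F·P·Fᵀ + Q = [55 36; 36 25]
y = z − H·x̄ = [0]
S = H·P̄·Hᵀ + R = [26]
K = P̄·Hᵀ·S⁻¹ = [-18/13; -25/26]
x' = x̄ + K·y = [-3, -2]
P' = (I − K·H)·P̄ = [67/13 18/13; 18/13 25/26]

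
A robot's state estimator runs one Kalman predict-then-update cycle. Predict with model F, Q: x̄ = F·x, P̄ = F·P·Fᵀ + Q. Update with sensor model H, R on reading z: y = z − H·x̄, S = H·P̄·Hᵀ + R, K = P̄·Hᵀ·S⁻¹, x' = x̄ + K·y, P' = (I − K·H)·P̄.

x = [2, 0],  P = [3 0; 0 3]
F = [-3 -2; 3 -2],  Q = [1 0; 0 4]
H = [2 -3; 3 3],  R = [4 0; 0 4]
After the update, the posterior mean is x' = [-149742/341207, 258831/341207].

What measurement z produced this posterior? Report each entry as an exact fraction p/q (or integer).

x̄ = F·x = [-6, 6]
P̄ = F·P·Fᵀ + Q = [40 -15; -15 43]
S = H·P̄·Hᵀ + R = [731 -102; -102 481]
K = P̄·Hᵀ·S⁻¹ = [67775/341207 3975/20071; -67911/341207 2658/20071]
x' − x̄ = [1897500/341207, -1788411/341207] = K·y
y = (KᵀK)⁻¹·Kᵀ·(x' − x̄) = [27, 1]
z = y + H·x̄ = [27, 1] + [-30, 0] = [-3, 1]

z = [-3, 1]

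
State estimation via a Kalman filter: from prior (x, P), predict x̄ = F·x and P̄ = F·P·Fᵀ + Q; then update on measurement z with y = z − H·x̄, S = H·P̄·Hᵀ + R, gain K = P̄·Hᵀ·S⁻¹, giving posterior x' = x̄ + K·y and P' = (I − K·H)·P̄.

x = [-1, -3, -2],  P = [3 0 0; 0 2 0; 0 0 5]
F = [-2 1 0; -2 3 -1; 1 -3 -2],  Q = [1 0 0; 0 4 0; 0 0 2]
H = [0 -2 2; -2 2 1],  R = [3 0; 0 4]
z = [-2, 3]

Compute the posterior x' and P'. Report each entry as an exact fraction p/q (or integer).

x̄ = F·x = [-1, -5, 12]
P̄ = F·P·Fᵀ + Q = [15 18 -12; 18 39 -14; -12 -14 43]
y = z − H·x̄ = [-36, -1]
S = H·P̄·Hᵀ + R = [443 22; 22 111]
K = P̄·Hᵀ·S⁻¹ = [-6528/48689 -1338/48689; -12382/48689 14736/48689; 11796/48689 14769/48689]
x' = x̄ + K·y = [187657/48689, 187571/48689, 144843/48689]
P' = (I − K·H)·P̄ = [330627/48689 221898/48689 212106/48689; 221898/48689 173771/48689 155198/48689; 212106/48689 155198/48689 172892/48689]

x' = [187657/48689, 187571/48689, 144843/48689]
P' = [330627/48689 221898/48689 212106/48689; 221898/48689 173771/48689 155198/48689; 212106/48689 155198/48689 172892/48689]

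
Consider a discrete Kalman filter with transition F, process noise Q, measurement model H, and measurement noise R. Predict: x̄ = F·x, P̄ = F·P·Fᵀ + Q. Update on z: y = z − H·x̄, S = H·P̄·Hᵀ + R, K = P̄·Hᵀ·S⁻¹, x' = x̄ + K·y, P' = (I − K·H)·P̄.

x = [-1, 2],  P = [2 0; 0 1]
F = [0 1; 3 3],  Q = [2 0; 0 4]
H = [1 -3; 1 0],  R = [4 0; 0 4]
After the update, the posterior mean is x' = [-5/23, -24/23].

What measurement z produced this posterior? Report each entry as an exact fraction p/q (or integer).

z = [3, -3]

x̄ = F·x = [2, 3]
P̄ = F·P·Fᵀ + Q = [3 3; 3 31]
S = H·P̄·Hᵀ + R = [268 -6; -6 7]
K = P̄·Hᵀ·S⁻¹ = [-3/230 48/115; -153/460 33/230]
x' − x̄ = [-51/23, -93/23] = K·y
y = (KᵀK)⁻¹·Kᵀ·(x' − x̄) = [10, -5]
z = y + H·x̄ = [10, -5] + [-7, 2] = [3, -3]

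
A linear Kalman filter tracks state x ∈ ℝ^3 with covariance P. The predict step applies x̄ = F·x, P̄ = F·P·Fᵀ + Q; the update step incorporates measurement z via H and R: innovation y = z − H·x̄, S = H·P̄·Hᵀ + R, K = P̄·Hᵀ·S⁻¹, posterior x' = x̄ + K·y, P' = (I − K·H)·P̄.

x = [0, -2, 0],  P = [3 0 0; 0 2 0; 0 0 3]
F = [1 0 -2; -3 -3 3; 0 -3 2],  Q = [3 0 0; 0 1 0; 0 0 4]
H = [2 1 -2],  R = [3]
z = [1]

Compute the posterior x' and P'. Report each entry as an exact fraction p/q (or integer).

x' = [231/128, 397/128, 47/16]
P' = [1215/128 -1707/128 39/16; -1707/128 6535/128 205/16; 39/16 205/16 19/2]

x̄ = F·x = [0, 6, 6]
P̄ = F·P·Fᵀ + Q = [18 -27 -12; -27 73 36; -12 36 34]
y = z − H·x̄ = [7]
S = H·P̄·Hᵀ + R = [128]
K = P̄·Hᵀ·S⁻¹ = [33/128; -53/128; -7/16]
x' = x̄ + K·y = [231/128, 397/128, 47/16]
P' = (I − K·H)·P̄ = [1215/128 -1707/128 39/16; -1707/128 6535/128 205/16; 39/16 205/16 19/2]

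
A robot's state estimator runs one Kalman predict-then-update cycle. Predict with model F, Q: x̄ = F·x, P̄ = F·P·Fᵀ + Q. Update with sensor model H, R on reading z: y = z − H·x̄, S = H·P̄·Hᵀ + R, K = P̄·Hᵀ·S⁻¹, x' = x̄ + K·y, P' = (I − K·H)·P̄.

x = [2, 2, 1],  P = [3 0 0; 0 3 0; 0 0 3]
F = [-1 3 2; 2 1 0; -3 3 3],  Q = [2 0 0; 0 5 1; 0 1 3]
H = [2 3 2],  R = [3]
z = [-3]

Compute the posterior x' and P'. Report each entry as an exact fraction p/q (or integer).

x̄ = F·x = [6, 6, 3]
P̄ = F·P·Fᵀ + Q = [44 3 54; 3 20 -8; 54 -8 84]
y = z − H·x̄ = [-39]
S = H·P̄·Hᵀ + R = [1067]
K = P̄·Hᵀ·S⁻¹ = [205/1067; 50/1067; 252/1067]
x' = x̄ + K·y = [-1593/1067, 4452/1067, -6627/1067]
P' = (I − K·H)·P̄ = [4923/1067 -7049/1067 5958/1067; -7049/1067 18840/1067 -21136/1067; 5958/1067 -21136/1067 26124/1067]

x' = [-1593/1067, 4452/1067, -6627/1067]
P' = [4923/1067 -7049/1067 5958/1067; -7049/1067 18840/1067 -21136/1067; 5958/1067 -21136/1067 26124/1067]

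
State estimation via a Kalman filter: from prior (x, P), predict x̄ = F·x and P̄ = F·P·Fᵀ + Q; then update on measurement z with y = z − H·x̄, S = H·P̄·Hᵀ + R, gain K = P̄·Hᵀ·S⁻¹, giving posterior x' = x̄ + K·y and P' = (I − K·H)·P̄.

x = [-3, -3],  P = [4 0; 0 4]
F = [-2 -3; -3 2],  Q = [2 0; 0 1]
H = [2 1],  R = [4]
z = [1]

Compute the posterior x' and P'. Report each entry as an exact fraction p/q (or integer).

x̄ = F·x = [15, 3]
P̄ = F·P·Fᵀ + Q = [54 0; 0 53]
y = z − H·x̄ = [-32]
S = H·P̄·Hᵀ + R = [273]
K = P̄·Hᵀ·S⁻¹ = [36/91; 53/273]
x' = x̄ + K·y = [213/91, -877/273]
P' = (I − K·H)·P̄ = [1026/91 -1908/91; -1908/91 11660/273]

x' = [213/91, -877/273]
P' = [1026/91 -1908/91; -1908/91 11660/273]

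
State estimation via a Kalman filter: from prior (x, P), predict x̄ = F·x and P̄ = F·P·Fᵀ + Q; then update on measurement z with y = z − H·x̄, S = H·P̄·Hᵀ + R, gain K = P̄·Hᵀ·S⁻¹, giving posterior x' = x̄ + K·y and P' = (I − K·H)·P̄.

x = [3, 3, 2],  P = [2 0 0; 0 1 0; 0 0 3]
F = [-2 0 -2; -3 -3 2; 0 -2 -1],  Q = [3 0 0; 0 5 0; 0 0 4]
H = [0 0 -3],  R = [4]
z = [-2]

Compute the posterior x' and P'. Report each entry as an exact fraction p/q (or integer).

x̄ = F·x = [-10, -14, -8]
P̄ = F·P·Fᵀ + Q = [23 0 6; 0 44 0; 6 0 11]
y = z − H·x̄ = [-26]
S = H·P̄·Hᵀ + R = [103]
K = P̄·Hᵀ·S⁻¹ = [-18/103; 0; -33/103]
x' = x̄ + K·y = [-562/103, -14, 34/103]
P' = (I − K·H)·P̄ = [2045/103 0 24/103; 0 44 0; 24/103 0 44/103]

x' = [-562/103, -14, 34/103]
P' = [2045/103 0 24/103; 0 44 0; 24/103 0 44/103]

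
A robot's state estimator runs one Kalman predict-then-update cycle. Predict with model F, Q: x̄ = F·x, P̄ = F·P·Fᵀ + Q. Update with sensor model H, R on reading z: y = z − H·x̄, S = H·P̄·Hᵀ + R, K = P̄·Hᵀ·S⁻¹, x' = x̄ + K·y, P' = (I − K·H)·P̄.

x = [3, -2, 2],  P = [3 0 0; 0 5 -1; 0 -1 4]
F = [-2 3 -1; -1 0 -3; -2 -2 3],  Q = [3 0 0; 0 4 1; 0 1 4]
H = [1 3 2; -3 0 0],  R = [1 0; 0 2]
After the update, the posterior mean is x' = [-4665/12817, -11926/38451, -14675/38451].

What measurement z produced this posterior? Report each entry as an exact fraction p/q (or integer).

z = [-2, 1]

x̄ = F·x = [-14, -9, 4]
P̄ = F·P·Fᵀ + Q = [70 27 -41; 27 43 -35; -41 -35 84]
S = H·P̄·Hᵀ + R = [372 -207; -207 632]
K = P̄·Hᵀ·S⁻¹ = [46/64085 -21279/64085; 7517/38451 -822/12817; 7873/38451 3354/12817]
x' − x̄ = [174773/12817, 334133/38451, -168479/38451] = K·y
y = (KᵀK)⁻¹·Kᵀ·(x' − x̄) = [31, -41]
z = y + H·x̄ = [31, -41] + [-33, 42] = [-2, 1]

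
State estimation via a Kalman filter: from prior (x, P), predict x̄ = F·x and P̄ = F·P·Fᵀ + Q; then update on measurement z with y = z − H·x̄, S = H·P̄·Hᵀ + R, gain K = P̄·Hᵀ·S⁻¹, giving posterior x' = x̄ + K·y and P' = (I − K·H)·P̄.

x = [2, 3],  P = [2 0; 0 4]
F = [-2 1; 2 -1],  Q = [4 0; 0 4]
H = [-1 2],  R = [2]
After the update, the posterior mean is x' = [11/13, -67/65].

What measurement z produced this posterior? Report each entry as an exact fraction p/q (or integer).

x̄ = F·x = [-1, 1]
P̄ = F·P·Fᵀ + Q = [16 -12; -12 16]
S = H·P̄·Hᵀ + R = [130]
K = P̄·Hᵀ·S⁻¹ = [-4/13; 22/65]
x' − x̄ = [24/13, -132/65] = K·y
y = (KᵀK)⁻¹·Kᵀ·(x' − x̄) = [-6]
z = y + H·x̄ = [-6] + [3] = [-3]

z = [-3]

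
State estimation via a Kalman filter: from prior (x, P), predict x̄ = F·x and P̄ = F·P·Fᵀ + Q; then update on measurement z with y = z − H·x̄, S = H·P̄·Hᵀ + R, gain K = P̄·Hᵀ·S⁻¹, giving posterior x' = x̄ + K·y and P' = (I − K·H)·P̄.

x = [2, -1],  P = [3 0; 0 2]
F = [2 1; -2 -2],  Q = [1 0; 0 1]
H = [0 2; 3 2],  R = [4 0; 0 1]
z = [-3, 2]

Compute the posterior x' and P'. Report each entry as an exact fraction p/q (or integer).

x' = [197/116, -433/290]
P' = [31/58 -37/58; -37/58 138/145]

x̄ = F·x = [3, -2]
P̄ = F·P·Fᵀ + Q = [15 -16; -16 21]
y = z − H·x̄ = [1, -3]
S = H·P̄·Hᵀ + R = [88 -12; -12 28]
K = P̄·Hᵀ·S⁻¹ = [-37/116 19/58; 69/145 -3/290]
x' = x̄ + K·y = [197/116, -433/290]
P' = (I − K·H)·P̄ = [31/58 -37/58; -37/58 138/145]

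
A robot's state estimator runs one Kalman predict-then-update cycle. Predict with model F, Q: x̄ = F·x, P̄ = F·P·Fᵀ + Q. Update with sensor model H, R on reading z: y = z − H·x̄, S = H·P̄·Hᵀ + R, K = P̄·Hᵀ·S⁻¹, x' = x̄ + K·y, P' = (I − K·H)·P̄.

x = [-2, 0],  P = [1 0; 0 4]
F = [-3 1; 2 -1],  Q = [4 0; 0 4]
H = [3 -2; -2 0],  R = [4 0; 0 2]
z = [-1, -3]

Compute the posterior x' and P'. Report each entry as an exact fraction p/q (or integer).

x' = [495/431, 754/431]
P' = [484/1293 584/1293; 584/1293 1816/1293]

x̄ = F·x = [6, -4]
P̄ = F·P·Fᵀ + Q = [17 -10; -10 12]
y = z − H·x̄ = [-27, 9]
S = H·P̄·Hᵀ + R = [325 -142; -142 70]
K = P̄·Hᵀ·S⁻¹ = [71/1293 -484/1293; -470/1293 -584/1293]
x' = x̄ + K·y = [495/431, 754/431]
P' = (I − K·H)·P̄ = [484/1293 584/1293; 584/1293 1816/1293]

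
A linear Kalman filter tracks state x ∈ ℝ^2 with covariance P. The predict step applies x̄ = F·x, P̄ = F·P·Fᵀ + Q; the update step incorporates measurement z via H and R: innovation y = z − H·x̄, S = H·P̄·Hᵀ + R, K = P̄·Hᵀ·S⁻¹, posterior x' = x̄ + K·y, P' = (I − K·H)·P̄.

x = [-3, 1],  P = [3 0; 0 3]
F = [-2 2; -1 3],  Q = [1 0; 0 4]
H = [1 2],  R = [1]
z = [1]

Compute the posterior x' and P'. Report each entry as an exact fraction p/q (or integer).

x' = [677/258, -100/129]
P' = [1121/258 -262/129; -262/129 154/129]

x̄ = F·x = [8, 6]
P̄ = F·P·Fᵀ + Q = [25 24; 24 34]
y = z − H·x̄ = [-19]
S = H·P̄·Hᵀ + R = [258]
K = P̄·Hᵀ·S⁻¹ = [73/258; 46/129]
x' = x̄ + K·y = [677/258, -100/129]
P' = (I − K·H)·P̄ = [1121/258 -262/129; -262/129 154/129]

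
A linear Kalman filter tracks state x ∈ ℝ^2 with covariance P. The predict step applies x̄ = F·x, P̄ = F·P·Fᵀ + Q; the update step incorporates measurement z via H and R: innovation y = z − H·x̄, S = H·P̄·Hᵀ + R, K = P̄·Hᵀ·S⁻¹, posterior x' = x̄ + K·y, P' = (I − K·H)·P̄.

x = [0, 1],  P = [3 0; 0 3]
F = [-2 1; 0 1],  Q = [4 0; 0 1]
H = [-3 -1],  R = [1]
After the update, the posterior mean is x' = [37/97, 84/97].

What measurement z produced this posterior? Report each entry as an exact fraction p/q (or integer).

x̄ = F·x = [1, 1]
P̄ = F·P·Fᵀ + Q = [19 3; 3 4]
S = H·P̄·Hᵀ + R = [194]
K = P̄·Hᵀ·S⁻¹ = [-30/97; -13/194]
x' − x̄ = [-60/97, -13/97] = K·y
y = (KᵀK)⁻¹·Kᵀ·(x' − x̄) = [2]
z = y + H·x̄ = [2] + [-4] = [-2]

z = [-2]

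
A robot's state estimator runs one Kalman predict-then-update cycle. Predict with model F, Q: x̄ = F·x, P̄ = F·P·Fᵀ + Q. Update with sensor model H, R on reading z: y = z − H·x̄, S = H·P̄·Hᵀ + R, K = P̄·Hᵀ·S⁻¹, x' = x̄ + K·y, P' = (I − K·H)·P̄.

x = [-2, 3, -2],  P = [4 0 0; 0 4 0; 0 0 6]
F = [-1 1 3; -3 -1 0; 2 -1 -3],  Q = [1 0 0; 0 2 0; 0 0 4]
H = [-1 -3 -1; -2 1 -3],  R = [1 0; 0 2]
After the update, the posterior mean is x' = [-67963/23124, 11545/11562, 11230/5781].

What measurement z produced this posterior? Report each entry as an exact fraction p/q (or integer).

x̄ = F·x = [-1, 3, -1]
P̄ = F·P·Fᵀ + Q = [63 8 -66; 8 42 -20; -66 -20 78]
S = H·P̄·Hᵀ + R = [316 -216; -216 294]
K = P̄·Hᵀ·S⁻¹ = [1851/7708 2593/5781; -1245/3854 319/5781; -510/1927 -3523/5781]
x' − x̄ = [-44839/23124, -23141/11562, 17011/5781] = K·y
y = (KᵀK)⁻¹·Kᵀ·(x' − x̄) = [5, -7]
z = y + H·x̄ = [5, -7] + [-7, 8] = [-2, 1]

z = [-2, 1]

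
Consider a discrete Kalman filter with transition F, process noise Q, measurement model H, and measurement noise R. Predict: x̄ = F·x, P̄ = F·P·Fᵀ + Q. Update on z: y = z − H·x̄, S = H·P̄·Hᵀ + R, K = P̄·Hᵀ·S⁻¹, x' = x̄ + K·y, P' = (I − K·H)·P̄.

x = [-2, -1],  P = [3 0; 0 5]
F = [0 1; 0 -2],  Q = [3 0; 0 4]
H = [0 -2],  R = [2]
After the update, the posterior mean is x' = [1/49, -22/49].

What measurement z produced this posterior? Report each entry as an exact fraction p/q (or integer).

x̄ = F·x = [-1, 2]
P̄ = F·P·Fᵀ + Q = [8 -10; -10 24]
S = H·P̄·Hᵀ + R = [98]
K = P̄·Hᵀ·S⁻¹ = [10/49; -24/49]
x' − x̄ = [50/49, -120/49] = K·y
y = (KᵀK)⁻¹·Kᵀ·(x' − x̄) = [5]
z = y + H·x̄ = [5] + [-4] = [1]

z = [1]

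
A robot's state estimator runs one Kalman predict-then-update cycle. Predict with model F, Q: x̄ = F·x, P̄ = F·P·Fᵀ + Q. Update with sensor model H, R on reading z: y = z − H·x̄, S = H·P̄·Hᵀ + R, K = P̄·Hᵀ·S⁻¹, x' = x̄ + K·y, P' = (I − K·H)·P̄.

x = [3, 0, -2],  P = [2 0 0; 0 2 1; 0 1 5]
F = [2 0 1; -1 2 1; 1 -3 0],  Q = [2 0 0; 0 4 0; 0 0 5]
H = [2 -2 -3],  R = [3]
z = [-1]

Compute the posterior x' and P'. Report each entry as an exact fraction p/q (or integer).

x' = [5/2, -81/14, 81/14]
P' = [237/20 27/20 137/20; 27/20 3099/140 -1951/140; 137/20 -1951/140 1979/140]

x̄ = F·x = [4, -5, 3]
P̄ = F·P·Fᵀ + Q = [15 3 1; 3 23 -17; 1 -17 25]
y = z − H·x̄ = [-10]
S = H·P̄·Hᵀ + R = [140]
K = P̄·Hᵀ·S⁻¹ = [3/20; 11/140; -39/140]
x' = x̄ + K·y = [5/2, -81/14, 81/14]
P' = (I − K·H)·P̄ = [237/20 27/20 137/20; 27/20 3099/140 -1951/140; 137/20 -1951/140 1979/140]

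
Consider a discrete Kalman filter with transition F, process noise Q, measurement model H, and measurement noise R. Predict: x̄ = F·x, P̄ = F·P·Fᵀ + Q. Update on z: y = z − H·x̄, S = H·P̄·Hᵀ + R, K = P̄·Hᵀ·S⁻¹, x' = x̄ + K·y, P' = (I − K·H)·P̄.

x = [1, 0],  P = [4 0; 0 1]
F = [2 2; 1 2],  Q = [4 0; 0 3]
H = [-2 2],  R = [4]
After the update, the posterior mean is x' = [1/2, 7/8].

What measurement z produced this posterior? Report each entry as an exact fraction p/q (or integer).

z = [1]

x̄ = F·x = [2, 1]
P̄ = F·P·Fᵀ + Q = [24 12; 12 11]
S = H·P̄·Hᵀ + R = [48]
K = P̄·Hᵀ·S⁻¹ = [-1/2; -1/24]
x' − x̄ = [-3/2, -1/8] = K·y
y = (KᵀK)⁻¹·Kᵀ·(x' − x̄) = [3]
z = y + H·x̄ = [3] + [-2] = [1]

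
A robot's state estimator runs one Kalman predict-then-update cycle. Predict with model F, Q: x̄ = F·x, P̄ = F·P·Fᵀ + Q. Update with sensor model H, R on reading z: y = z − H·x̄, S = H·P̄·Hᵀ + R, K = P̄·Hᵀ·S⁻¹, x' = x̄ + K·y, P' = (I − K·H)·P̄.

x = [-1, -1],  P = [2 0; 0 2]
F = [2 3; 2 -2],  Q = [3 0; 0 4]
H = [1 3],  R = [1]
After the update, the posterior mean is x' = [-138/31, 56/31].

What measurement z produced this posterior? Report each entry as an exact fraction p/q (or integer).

z = [1]

x̄ = F·x = [-5, 0]
P̄ = F·P·Fᵀ + Q = [29 -4; -4 20]
S = H·P̄·Hᵀ + R = [186]
K = P̄·Hᵀ·S⁻¹ = [17/186; 28/93]
x' − x̄ = [17/31, 56/31] = K·y
y = (KᵀK)⁻¹·Kᵀ·(x' − x̄) = [6]
z = y + H·x̄ = [6] + [-5] = [1]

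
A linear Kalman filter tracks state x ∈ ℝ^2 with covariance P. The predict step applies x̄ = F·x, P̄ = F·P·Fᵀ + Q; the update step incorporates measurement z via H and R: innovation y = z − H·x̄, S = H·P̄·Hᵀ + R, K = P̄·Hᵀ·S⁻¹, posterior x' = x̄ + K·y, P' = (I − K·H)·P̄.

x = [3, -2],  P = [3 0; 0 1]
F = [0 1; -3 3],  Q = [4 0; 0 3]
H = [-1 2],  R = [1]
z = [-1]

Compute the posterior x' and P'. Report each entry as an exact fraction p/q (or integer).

x' = [-91/50, -3/2]
P' = [749/150 5/2; 5/2 3/2]

x̄ = F·x = [-2, -15]
P̄ = F·P·Fᵀ + Q = [5 3; 3 39]
y = z − H·x̄ = [27]
S = H·P̄·Hᵀ + R = [150]
K = P̄·Hᵀ·S⁻¹ = [1/150; 1/2]
x' = x̄ + K·y = [-91/50, -3/2]
P' = (I − K·H)·P̄ = [749/150 5/2; 5/2 3/2]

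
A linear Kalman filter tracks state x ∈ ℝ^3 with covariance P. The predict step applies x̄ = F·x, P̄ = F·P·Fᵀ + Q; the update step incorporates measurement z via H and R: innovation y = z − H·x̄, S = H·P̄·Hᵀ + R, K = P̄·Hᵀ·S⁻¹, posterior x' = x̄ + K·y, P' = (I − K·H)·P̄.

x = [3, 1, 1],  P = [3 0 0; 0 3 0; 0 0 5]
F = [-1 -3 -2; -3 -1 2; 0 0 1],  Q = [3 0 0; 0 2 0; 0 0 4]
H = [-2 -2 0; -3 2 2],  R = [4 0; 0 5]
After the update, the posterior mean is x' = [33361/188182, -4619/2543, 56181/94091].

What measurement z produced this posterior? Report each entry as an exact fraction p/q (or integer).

x̄ = F·x = [-8, -8, 1]
P̄ = F·P·Fᵀ + Q = [53 -2 -10; -2 52 10; -10 10 9]
S = H·P̄·Hᵀ + R = [408 106; 106 950]
K = P̄·Hᵀ·S⁻¹ = [-38751/188182 -15963/94091; -735/2543 430/2543; -1802/94091 6936/94091]
x' − x̄ = [1538817/188182, 15725/2543, -37910/94091] = K·y
y = (KᵀK)⁻¹·Kᵀ·(x' − x̄) = [-29, -13]
z = y + H·x̄ = [-29, -13] + [32, 10] = [3, -3]

z = [3, -3]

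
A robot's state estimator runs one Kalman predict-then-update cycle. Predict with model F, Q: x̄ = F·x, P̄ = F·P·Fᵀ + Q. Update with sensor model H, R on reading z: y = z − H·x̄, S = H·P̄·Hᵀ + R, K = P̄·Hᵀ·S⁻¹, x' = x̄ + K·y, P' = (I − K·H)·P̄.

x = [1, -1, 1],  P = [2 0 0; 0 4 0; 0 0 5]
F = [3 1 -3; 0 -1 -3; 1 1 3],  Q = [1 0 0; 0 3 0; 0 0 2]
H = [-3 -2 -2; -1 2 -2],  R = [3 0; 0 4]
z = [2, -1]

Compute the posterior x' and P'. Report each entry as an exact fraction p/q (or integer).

x̄ = F·x = [-1, -2, 3]
P̄ = F·P·Fᵀ + Q = [68 41 -35; 41 52 -49; -35 -49 53]
y = z − H·x̄ = [1, 8]
S = H·P̄·Hᵀ + R = [715 -236; -236 580]
K = P̄·Hᵀ·S⁻¹ = [-8788/29917 757/29917; -9206/89751 84671/359004; 4094/89751 -97943/359004]
x' = x̄ + K·y = [-32649/29917, -19366/89751, 77461/89751]
P' = (I − K·H)·P̄ = [72560/29917 -28932/29917 -66726/29917; -28932/29917 285881/359004 290131/359004; -66726/29917 290131/359004 886373/359004]

x' = [-32649/29917, -19366/89751, 77461/89751]
P' = [72560/29917 -28932/29917 -66726/29917; -28932/29917 285881/359004 290131/359004; -66726/29917 290131/359004 886373/359004]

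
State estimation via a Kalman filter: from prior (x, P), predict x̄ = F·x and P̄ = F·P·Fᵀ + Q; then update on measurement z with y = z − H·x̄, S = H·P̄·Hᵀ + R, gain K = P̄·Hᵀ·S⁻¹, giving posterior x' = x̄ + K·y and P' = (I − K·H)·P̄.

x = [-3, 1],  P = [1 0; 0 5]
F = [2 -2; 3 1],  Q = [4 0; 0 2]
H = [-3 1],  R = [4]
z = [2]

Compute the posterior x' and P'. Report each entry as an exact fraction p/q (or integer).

x̄ = F·x = [-8, -8]
P̄ = F·P·Fᵀ + Q = [28 -4; -4 16]
y = z − H·x̄ = [-14]
S = H·P̄·Hᵀ + R = [296]
K = P̄·Hᵀ·S⁻¹ = [-11/37; 7/74]
x' = x̄ + K·y = [-142/37, -345/37]
P' = (I − K·H)·P̄ = [68/37 160/37; 160/37 494/37]

x' = [-142/37, -345/37]
P' = [68/37 160/37; 160/37 494/37]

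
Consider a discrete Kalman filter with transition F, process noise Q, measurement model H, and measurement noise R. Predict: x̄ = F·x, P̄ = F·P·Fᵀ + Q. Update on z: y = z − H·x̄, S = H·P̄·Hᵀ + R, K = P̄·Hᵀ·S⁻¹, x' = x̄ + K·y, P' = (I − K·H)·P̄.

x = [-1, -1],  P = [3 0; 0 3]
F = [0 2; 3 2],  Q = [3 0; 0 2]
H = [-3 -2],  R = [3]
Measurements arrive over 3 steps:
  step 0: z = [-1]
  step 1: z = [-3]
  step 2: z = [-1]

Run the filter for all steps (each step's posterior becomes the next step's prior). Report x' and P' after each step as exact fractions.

step 0: x̄ = F·x = [-2, -5]
step 0: P̄ = F·P·Fᵀ + Q = [15 12; 12 41]
step 0: y = z − H·x̄ = [-17]
step 0: S = H·P̄·Hᵀ + R = [446]
step 0: K = P̄·Hᵀ·S⁻¹ = [-69/446; -59/223]
step 0: x' = x̄ + K·y = [281/446, -112/223]
step 0: P' = (I − K·H)·P̄ = [1929/446 -1395/223; -1395/223 2181/223]
step 1: x̄ = F·x = [-224/223, 395/446]
step 1: P̄ = F·P·Fᵀ + Q = [9393/223 354/223; 354/223 2221/446]
step 1: y = z − H·x̄ = [-946/223]
step 1: S = H·P̄·Hᵀ + R = [93896/223]
step 1: K = P̄·Hᵀ·S⁻¹ = [-28887/93896; -3283/93896]
step 1: x' = x̄ + K·y = [1283/4268, 4413/4268]
step 1: P' = (I − K·H)·P̄ = [213033/93896 -276219/93896; -276219/93896 419253/93896]
step 2: x̄ = F·x = [4413/2134, 12675/4268]
step 2: P̄ = F·P·Fᵀ + Q = [489675/23474 9849/46948; 9849/46948 467473/93896]
step 2: y = z − H·x̄ = [11890/1067]
step 2: S = H·P̄·Hᵀ + R = [2502032/11737]
step 2: K = P̄·Hᵀ·S⁻¹ = [-739437/2502032; -124255/2502032]
step 2: x' = x̄ + K·y = [-1532883/1251016, 3022925/1251016]
step 2: P' = (I − K·H)·P̄ = [5608263/2502032 -7303239/2502032; -7303239/2502032 11141241/2502032]

step 0: x' = [281/446, -112/223], P' = [1929/446 -1395/223; -1395/223 2181/223]
step 1: x' = [1283/4268, 4413/4268], P' = [213033/93896 -276219/93896; -276219/93896 419253/93896]
step 2: x' = [-1532883/1251016, 3022925/1251016], P' = [5608263/2502032 -7303239/2502032; -7303239/2502032 11141241/2502032]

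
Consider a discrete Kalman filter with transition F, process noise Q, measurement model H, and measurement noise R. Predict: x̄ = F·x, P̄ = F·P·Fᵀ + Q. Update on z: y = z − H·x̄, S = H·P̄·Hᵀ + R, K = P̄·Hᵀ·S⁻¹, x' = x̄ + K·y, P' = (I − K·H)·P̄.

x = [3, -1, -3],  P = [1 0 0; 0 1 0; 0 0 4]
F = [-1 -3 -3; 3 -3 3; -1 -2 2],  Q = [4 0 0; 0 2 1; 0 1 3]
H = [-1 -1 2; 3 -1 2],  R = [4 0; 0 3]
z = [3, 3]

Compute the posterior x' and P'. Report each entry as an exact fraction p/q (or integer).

x̄ = F·x = [9, 3, -7]
P̄ = F·P·Fᵀ + Q = [50 -30 -17; -30 56 28; -17 28 24]
y = z − H·x̄ = [29, -7]
S = H·P̄·Hᵀ + R = [102 -118; -118 469]
K = P̄·Hᵀ·S⁻¹ = [-4049/16957 4260/16957; 1725/16957 -2820/16957; 13695/33914 602/16957]
x' = x̄ + K·y = [5372/16957, 120636/16957, 151329/33914]
P' = (I − K·H)·P̄ = [7244/16957 -3840/16957 -6396/16957; -3840/16957 644042/16957 323551/16957; -6396/16957 323551/16957 344545/33914]

x' = [5372/16957, 120636/16957, 151329/33914]
P' = [7244/16957 -3840/16957 -6396/16957; -3840/16957 644042/16957 323551/16957; -6396/16957 323551/16957 344545/33914]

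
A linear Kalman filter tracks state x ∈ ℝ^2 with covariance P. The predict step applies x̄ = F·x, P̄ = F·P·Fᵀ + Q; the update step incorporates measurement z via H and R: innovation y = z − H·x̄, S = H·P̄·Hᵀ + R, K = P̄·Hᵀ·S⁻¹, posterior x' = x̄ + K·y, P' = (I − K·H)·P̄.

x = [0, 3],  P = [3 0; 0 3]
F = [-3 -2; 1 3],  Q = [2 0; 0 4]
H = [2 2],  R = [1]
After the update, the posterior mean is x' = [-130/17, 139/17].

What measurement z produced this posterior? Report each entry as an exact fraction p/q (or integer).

x̄ = F·x = [-6, 9]
P̄ = F·P·Fᵀ + Q = [41 -27; -27 34]
S = H·P̄·Hᵀ + R = [85]
K = P̄·Hᵀ·S⁻¹ = [28/85; 14/85]
x' − x̄ = [-28/17, -14/17] = K·y
y = (KᵀK)⁻¹·Kᵀ·(x' − x̄) = [-5]
z = y + H·x̄ = [-5] + [6] = [1]

z = [1]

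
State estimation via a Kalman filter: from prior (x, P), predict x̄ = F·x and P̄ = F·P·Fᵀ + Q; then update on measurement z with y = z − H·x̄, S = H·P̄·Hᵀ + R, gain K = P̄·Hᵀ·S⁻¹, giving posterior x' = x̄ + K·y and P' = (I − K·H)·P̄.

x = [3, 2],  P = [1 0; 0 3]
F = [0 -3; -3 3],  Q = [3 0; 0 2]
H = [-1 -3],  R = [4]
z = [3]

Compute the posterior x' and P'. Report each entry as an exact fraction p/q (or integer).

x' = [-948/107, 201/107]
P' = [3819/214 -1341/214; -1341/214 563/214]

x̄ = F·x = [-6, -3]
P̄ = F·P·Fᵀ + Q = [30 -27; -27 38]
y = z − H·x̄ = [-12]
S = H·P̄·Hᵀ + R = [214]
K = P̄·Hᵀ·S⁻¹ = [51/214; -87/214]
x' = x̄ + K·y = [-948/107, 201/107]
P' = (I − K·H)·P̄ = [3819/214 -1341/214; -1341/214 563/214]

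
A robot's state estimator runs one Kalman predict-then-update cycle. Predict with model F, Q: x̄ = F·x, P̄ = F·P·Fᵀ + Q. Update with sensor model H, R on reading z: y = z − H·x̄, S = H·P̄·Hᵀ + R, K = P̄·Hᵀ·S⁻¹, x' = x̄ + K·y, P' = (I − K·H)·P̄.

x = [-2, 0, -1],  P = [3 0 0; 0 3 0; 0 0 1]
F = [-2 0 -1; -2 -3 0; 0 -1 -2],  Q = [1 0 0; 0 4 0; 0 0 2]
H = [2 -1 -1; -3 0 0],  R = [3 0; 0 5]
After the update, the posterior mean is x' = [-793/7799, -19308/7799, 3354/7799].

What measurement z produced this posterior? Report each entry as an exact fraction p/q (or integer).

x̄ = F·x = [5, 4, 2]
P̄ = F·P·Fᵀ + Q = [14 12 2; 12 43 9; 2 9 9]
S = H·P̄·Hᵀ + R = [73 -42; -42 131]
K = P̄·Hᵀ·S⁻¹ = [70/7799 -2478/7799; -5180/7799 -3804/7799; -2086/7799 -1026/7799]
x' − x̄ = [-39788/7799, -50504/7799, -12244/7799] = K·y
y = (KᵀK)⁻¹·Kᵀ·(x' − x̄) = [-2, 16]
z = y + H·x̄ = [-2, 16] + [4, -15] = [2, 1]

z = [2, 1]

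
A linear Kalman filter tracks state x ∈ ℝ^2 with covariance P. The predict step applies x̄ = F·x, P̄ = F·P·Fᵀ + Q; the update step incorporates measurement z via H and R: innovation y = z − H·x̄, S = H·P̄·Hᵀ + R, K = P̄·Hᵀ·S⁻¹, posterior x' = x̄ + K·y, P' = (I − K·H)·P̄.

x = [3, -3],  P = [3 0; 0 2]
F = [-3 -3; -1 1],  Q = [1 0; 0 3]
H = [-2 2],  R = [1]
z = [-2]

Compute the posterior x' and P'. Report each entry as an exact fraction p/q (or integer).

x̄ = F·x = [0, -6]
P̄ = F·P·Fᵀ + Q = [46 3; 3 8]
y = z − H·x̄ = [10]
S = H·P̄·Hᵀ + R = [193]
K = P̄·Hᵀ·S⁻¹ = [-86/193; 10/193]
x' = x̄ + K·y = [-860/193, -1058/193]
P' = (I − K·H)·P̄ = [1482/193 1439/193; 1439/193 1444/193]

x' = [-860/193, -1058/193]
P' = [1482/193 1439/193; 1439/193 1444/193]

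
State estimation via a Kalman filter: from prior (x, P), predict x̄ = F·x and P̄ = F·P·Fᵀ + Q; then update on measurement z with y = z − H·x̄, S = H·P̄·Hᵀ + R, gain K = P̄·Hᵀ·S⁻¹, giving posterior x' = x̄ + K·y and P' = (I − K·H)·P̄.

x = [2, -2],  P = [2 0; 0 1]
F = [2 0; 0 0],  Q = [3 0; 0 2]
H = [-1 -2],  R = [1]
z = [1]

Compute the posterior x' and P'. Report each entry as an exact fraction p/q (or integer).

x' = [5/4, -1]
P' = [99/20 -11/5; -11/5 6/5]

x̄ = F·x = [4, 0]
P̄ = F·P·Fᵀ + Q = [11 0; 0 2]
y = z − H·x̄ = [5]
S = H·P̄·Hᵀ + R = [20]
K = P̄·Hᵀ·S⁻¹ = [-11/20; -1/5]
x' = x̄ + K·y = [5/4, -1]
P' = (I − K·H)·P̄ = [99/20 -11/5; -11/5 6/5]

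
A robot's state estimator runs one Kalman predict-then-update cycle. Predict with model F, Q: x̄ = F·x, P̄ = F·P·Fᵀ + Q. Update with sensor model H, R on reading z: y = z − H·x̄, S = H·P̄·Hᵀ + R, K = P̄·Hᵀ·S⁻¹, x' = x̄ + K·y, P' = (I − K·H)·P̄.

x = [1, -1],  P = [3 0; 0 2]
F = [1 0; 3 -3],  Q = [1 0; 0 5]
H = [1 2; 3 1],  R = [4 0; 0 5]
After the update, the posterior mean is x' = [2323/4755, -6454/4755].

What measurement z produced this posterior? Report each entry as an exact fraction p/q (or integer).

z = [-3, 1]

x̄ = F·x = [1, 6]
P̄ = F·P·Fᵀ + Q = [4 9; 9 50]
S = H·P̄·Hᵀ + R = [244 175; 175 145]
K = P̄·Hᵀ·S⁻¹ = [-97/951 1274/4755; 466/951 -287/4755]
x' − x̄ = [-2432/4755, -34984/4755] = K·y
y = (KᵀK)⁻¹·Kᵀ·(x' − x̄) = [-16, -8]
z = y + H·x̄ = [-16, -8] + [13, 9] = [-3, 1]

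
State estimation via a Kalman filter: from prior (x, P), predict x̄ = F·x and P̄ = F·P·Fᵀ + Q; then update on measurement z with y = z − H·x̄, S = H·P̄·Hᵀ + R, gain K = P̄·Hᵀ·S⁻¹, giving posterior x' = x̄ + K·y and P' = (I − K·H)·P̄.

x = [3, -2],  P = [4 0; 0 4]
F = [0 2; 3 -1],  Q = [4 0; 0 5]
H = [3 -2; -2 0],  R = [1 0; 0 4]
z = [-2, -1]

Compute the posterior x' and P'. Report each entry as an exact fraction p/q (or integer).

x' = [2286/3821, 7415/3821]
P' = [3364/3821 5008/3821; 5008/3821 8405/3821]

x̄ = F·x = [-4, 11]
P̄ = F·P·Fᵀ + Q = [20 -8; -8 45]
y = z − H·x̄ = [32, -9]
S = H·P̄·Hᵀ + R = [457 -152; -152 84]
K = P̄·Hᵀ·S⁻¹ = [76/3821 -1682/3821; -1786/3821 -2504/3821]
x' = x̄ + K·y = [2286/3821, 7415/3821]
P' = (I − K·H)·P̄ = [3364/3821 5008/3821; 5008/3821 8405/3821]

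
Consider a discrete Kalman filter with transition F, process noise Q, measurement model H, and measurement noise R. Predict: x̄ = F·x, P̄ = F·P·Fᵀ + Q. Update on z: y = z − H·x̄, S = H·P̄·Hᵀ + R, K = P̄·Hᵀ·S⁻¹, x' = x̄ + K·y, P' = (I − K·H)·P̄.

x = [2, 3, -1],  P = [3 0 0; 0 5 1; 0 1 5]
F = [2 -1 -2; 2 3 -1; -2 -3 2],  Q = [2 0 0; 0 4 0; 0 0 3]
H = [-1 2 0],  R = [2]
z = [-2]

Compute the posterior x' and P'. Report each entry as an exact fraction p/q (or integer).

x' = [1884/277, 692/277, -1374/277]
P' = [10390/277 5156/277 -7618/277; 5156/277 2696/277 -3912/277; -7618/277 -3912/277 8227/277]

x̄ = F·x = [3, 14, -15]
P̄ = F·P·Fᵀ + Q = [43 2 -13; 2 60 -58; -13 -58 68]
y = z − H·x̄ = [-27]
S = H·P̄·Hᵀ + R = [277]
K = P̄·Hᵀ·S⁻¹ = [-39/277; 118/277; -103/277]
x' = x̄ + K·y = [1884/277, 692/277, -1374/277]
P' = (I − K·H)·P̄ = [10390/277 5156/277 -7618/277; 5156/277 2696/277 -3912/277; -7618/277 -3912/277 8227/277]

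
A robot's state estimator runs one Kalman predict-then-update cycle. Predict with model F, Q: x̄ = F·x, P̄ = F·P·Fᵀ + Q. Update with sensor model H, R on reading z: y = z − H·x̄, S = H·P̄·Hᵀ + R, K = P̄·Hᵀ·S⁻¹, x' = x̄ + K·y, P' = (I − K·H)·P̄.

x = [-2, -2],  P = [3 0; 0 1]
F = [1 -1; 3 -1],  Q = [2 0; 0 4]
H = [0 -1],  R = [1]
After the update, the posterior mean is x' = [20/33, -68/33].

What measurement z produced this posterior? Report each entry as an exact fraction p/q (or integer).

z = [2]

x̄ = F·x = [0, -4]
P̄ = F·P·Fᵀ + Q = [6 10; 10 32]
S = H·P̄·Hᵀ + R = [33]
K = P̄·Hᵀ·S⁻¹ = [-10/33; -32/33]
x' − x̄ = [20/33, 64/33] = K·y
y = (KᵀK)⁻¹·Kᵀ·(x' − x̄) = [-2]
z = y + H·x̄ = [-2] + [4] = [2]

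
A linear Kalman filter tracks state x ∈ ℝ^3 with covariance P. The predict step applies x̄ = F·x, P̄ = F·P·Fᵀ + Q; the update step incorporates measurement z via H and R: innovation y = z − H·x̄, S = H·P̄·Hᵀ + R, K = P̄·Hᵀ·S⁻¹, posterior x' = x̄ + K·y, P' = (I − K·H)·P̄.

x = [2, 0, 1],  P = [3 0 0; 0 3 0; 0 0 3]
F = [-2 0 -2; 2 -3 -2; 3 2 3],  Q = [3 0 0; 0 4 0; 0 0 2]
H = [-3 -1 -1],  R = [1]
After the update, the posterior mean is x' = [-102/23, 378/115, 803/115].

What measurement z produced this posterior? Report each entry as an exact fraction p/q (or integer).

x̄ = F·x = [-6, 2, 9]
P̄ = F·P·Fᵀ + Q = [27 0 -36; 0 55 -18; -36 -18 68]
S = H·P̄·Hᵀ + R = [115]
K = P̄·Hᵀ·S⁻¹ = [-9/23; -37/115; 58/115]
x' − x̄ = [36/23, 148/115, -232/115] = K·y
y = (KᵀK)⁻¹·Kᵀ·(x' − x̄) = [-4]
z = y + H·x̄ = [-4] + [7] = [3]

z = [3]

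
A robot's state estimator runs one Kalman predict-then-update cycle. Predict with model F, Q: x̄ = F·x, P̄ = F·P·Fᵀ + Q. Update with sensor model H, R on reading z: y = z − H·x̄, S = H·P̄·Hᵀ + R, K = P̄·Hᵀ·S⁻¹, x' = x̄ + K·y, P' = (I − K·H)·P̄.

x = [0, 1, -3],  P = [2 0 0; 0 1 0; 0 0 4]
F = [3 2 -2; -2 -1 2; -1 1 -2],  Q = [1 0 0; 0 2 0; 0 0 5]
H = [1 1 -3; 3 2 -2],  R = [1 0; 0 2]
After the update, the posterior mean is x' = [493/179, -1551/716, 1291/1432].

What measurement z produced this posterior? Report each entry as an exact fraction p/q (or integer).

x̄ = F·x = [8, -7, 7]
P̄ = F·P·Fᵀ + Q = [39 -30 12; -30 27 -13; 12 -13 24]
S = H·P̄·Hᵀ + R = [229 137; 137 157]
K = P̄·Hᵀ·S⁻¹ = [-365/716 469/716; 3511/8592 -3611/8592; -2085/5728 433/5728]
x' − x̄ = [-939/179, 3461/716, -8733/1432] = K·y
y = (KᵀK)⁻¹·Kᵀ·(x' − x̄) = [18, 6]
z = y + H·x̄ = [18, 6] + [-20, -4] = [-2, 2]

z = [-2, 2]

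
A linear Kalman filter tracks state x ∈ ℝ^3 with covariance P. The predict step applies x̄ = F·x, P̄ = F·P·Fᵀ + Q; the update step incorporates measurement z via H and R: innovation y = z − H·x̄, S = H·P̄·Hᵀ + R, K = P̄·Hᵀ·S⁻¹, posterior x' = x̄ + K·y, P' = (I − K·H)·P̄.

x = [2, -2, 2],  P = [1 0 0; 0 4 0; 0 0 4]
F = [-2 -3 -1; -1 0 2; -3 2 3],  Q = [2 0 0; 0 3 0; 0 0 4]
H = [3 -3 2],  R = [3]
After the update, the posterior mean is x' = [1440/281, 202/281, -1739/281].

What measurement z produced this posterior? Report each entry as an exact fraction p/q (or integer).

x̄ = F·x = [0, 2, -4]
P̄ = F·P·Fᵀ + Q = [46 -6 -30; -6 20 27; -30 27 65]
S = H·P̄·Hᵀ + R = [281]
K = P̄·Hᵀ·S⁻¹ = [96/281; -24/281; -41/281]
x' − x̄ = [1440/281, -360/281, -615/281] = K·y
y = (KᵀK)⁻¹·Kᵀ·(x' − x̄) = [15]
z = y + H·x̄ = [15] + [-14] = [1]

z = [1]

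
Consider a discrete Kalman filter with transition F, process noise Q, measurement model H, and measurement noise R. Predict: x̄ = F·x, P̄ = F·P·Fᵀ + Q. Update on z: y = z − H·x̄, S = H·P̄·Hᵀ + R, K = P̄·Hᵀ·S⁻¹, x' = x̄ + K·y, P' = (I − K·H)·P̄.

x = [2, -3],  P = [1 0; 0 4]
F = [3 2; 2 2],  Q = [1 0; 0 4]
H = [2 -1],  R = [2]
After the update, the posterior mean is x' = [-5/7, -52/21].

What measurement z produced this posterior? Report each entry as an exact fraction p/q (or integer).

z = [1]

x̄ = F·x = [0, -2]
P̄ = F·P·Fᵀ + Q = [26 22; 22 24]
S = H·P̄·Hᵀ + R = [42]
K = P̄·Hᵀ·S⁻¹ = [5/7; 10/21]
x' − x̄ = [-5/7, -10/21] = K·y
y = (KᵀK)⁻¹·Kᵀ·(x' − x̄) = [-1]
z = y + H·x̄ = [-1] + [2] = [1]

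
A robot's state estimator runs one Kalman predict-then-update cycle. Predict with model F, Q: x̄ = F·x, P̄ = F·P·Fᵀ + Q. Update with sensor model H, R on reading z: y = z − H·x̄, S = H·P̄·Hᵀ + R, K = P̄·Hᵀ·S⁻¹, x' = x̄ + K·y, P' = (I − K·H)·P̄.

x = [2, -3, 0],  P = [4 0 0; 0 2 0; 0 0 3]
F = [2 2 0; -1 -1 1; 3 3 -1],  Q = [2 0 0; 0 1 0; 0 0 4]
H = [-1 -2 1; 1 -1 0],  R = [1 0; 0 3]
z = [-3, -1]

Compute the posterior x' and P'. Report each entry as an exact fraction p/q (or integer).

x' = [-946/1827, 1433/1827, -1145/609]
P' = [4618/1827 556/1827 1826/609; 556/1827 1147/1827 803/609; 1826/609 803/609 1214/203]

x̄ = F·x = [-2, 1, -3]
P̄ = F·P·Fᵀ + Q = [26 -12 36; -12 10 -21; 36 -21 61]
y = z − H·x̄ = [0, 2]
S = H·P̄·Hᵀ + R = [92 63; 63 63]
K = P̄·Hᵀ·S⁻¹ = [-4/29 1354/1827; -7/29 -197/1827; 10/29 341/609]
x' = x̄ + K·y = [-946/1827, 1433/1827, -1145/609]
P' = (I − K·H)·P̄ = [4618/1827 556/1827 1826/609; 556/1827 1147/1827 803/609; 1826/609 803/609 1214/203]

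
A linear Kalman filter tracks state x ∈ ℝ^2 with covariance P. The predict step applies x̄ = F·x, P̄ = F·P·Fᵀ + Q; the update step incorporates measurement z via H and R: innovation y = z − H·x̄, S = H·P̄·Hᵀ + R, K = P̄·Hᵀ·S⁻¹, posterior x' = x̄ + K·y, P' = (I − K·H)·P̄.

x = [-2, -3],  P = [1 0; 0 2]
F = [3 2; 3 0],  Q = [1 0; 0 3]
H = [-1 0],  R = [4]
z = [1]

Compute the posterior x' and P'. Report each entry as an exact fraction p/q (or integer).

x' = [-3, -3/2]
P' = [36/11 18/11; 18/11 183/22]

x̄ = F·x = [-12, -6]
P̄ = F·P·Fᵀ + Q = [18 9; 9 12]
y = z − H·x̄ = [-11]
S = H·P̄·Hᵀ + R = [22]
K = P̄·Hᵀ·S⁻¹ = [-9/11; -9/22]
x' = x̄ + K·y = [-3, -3/2]
P' = (I − K·H)·P̄ = [36/11 18/11; 18/11 183/22]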